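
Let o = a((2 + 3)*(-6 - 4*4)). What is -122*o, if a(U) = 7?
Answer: -854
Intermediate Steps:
o = 7
-122*o = -122*7 = -854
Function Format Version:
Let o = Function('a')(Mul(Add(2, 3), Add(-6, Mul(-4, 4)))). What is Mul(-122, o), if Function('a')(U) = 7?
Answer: -854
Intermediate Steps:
o = 7
Mul(-122, o) = Mul(-122, 7) = -854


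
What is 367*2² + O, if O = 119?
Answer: 1587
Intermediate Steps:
367*2² + O = 367*2² + 119 = 367*4 + 119 = 1468 + 119 = 1587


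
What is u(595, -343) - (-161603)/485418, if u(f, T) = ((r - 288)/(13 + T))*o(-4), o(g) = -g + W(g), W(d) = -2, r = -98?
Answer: 71345281/26697990 ≈ 2.6723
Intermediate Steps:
o(g) = -2 - g (o(g) = -g - 2 = -2 - g)
u(f, T) = -772/(13 + T) (u(f, T) = ((-98 - 288)/(13 + T))*(-2 - 1*(-4)) = (-386/(13 + T))*(-2 + 4) = -386/(13 + T)*2 = -772/(13 + T))
u(595, -343) - (-161603)/485418 = -772/(13 - 343) - (-161603)/485418 = -772/(-330) - (-161603)/485418 = -772*(-1/330) - 1*(-161603/485418) = 386/165 + 161603/485418 = 71345281/26697990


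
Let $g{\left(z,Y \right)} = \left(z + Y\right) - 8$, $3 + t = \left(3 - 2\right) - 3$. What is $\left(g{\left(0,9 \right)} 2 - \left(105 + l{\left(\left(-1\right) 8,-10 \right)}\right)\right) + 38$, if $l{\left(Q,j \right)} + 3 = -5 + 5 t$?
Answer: $-32$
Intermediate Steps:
$t = -5$ ($t = -3 + \left(\left(3 - 2\right) - 3\right) = -3 + \left(1 - 3\right) = -3 - 2 = -5$)
$g{\left(z,Y \right)} = -8 + Y + z$ ($g{\left(z,Y \right)} = \left(Y + z\right) - 8 = -8 + Y + z$)
$l{\left(Q,j \right)} = -33$ ($l{\left(Q,j \right)} = -3 + \left(-5 + 5 \left(-5\right)\right) = -3 - 30 = -33$)
$\left(g{\left(0,9 \right)} 2 - \left(105 + l{\left(\left(-1\right) 8,-10 \right)}\right)\right) + 38 = \left(\left(-8 + 9 + 0\right) 2 - 72\right) + 38 = \left(1 \cdot 2 + \left(-105 + 33\right)\right) + 38 = \left(2 - 72\right) + 38 = -70 + 38 = -32$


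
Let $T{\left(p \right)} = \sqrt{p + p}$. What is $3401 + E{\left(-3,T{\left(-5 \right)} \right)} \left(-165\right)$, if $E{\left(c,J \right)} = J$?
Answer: $3401 - 165 i \sqrt{10} \approx 3401.0 - 521.78 i$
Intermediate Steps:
$T{\left(p \right)} = \sqrt{2} \sqrt{p}$ ($T{\left(p \right)} = \sqrt{2 p} = \sqrt{2} \sqrt{p}$)
$3401 + E{\left(-3,T{\left(-5 \right)} \right)} \left(-165\right) = 3401 + \sqrt{2} \sqrt{-5} \left(-165\right) = 3401 + \sqrt{2} i \sqrt{5} \left(-165\right) = 3401 + i \sqrt{10} \left(-165\right) = 3401 - 165 i \sqrt{10}$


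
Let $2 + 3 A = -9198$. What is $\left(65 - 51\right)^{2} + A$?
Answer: $- \frac{8612}{3} \approx -2870.7$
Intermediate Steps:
$A = - \frac{9200}{3}$ ($A = - \frac{2}{3} + \frac{1}{3} \left(-9198\right) = - \frac{2}{3} - 3066 = - \frac{9200}{3} \approx -3066.7$)
$\left(65 - 51\right)^{2} + A = \left(65 - 51\right)^{2} - \frac{9200}{3} = 14^{2} - \frac{9200}{3} = 196 - \frac{9200}{3} = - \frac{8612}{3}$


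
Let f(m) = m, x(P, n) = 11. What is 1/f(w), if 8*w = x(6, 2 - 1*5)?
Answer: 8/11 ≈ 0.72727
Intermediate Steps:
w = 11/8 (w = (⅛)*11 = 11/8 ≈ 1.3750)
1/f(w) = 1/(11/8) = 8/11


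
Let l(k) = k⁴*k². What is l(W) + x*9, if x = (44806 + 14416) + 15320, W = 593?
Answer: 43483867145683327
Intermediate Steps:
l(k) = k⁶
x = 74542 (x = 59222 + 15320 = 74542)
l(W) + x*9 = 593⁶ + 74542*9 = 43483867145012449 + 670878 = 43483867145683327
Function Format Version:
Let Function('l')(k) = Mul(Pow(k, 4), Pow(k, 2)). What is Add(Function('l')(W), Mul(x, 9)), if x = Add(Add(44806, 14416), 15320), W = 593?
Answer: 43483867145683327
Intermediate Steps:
Function('l')(k) = Pow(k, 6)
x = 74542 (x = Add(59222, 15320) = 74542)
Add(Function('l')(W), Mul(x, 9)) = Add(Pow(593, 6), Mul(74542, 9)) = Add(43483867145012449, 670878) = 43483867145683327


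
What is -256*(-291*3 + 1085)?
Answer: -54272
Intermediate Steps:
-256*(-291*3 + 1085) = -256*(-873 + 1085) = -256*212 = -54272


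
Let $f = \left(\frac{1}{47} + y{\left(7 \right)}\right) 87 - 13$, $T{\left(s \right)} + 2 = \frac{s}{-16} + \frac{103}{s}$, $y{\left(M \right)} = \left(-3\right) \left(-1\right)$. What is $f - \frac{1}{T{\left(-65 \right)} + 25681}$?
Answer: $\frac{6673205313}{26708737} \approx 249.85$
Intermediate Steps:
$y{\left(M \right)} = 3$
$T{\left(s \right)} = -2 + \frac{103}{s} - \frac{s}{16}$ ($T{\left(s \right)} = -2 + \left(\frac{s}{-16} + \frac{103}{s}\right) = -2 + \left(s \left(- \frac{1}{16}\right) + \frac{103}{s}\right) = -2 - \left(- \frac{103}{s} + \frac{s}{16}\right) = -2 + \frac{103}{s} - \frac{s}{16}$)
$f = \frac{11743}{47}$ ($f = \left(\frac{1}{47} + 3\right) 87 - 13 = \frac{142}{47} \cdot 87 - 13 = \frac{12354}{47} - 13 = \frac{11743}{47} \approx 249.85$)
$f - \frac{1}{T{\left(-65 \right)} + 25681} = \frac{11743}{47} - \frac{1}{\left(-2 + \frac{103}{-65} - - \frac{65}{16}\right) + 25681} = \frac{11743}{47} - \frac{1}{\left(-2 + 103 \left(- \frac{1}{65}\right) + \frac{65}{16}\right) + 25681} = \frac{11743}{47} - \frac{1}{\left(-2 - \frac{103}{65} + \frac{65}{16}\right) + 25681} = \frac{11743}{47} - \frac{1}{\frac{497}{1040} + 25681} = \frac{11743}{47} - \frac{1}{\frac{26708737}{1040}} = \frac{11743}{47} - \frac{1040}{26708737} = \frac{6673205313}{26708737}$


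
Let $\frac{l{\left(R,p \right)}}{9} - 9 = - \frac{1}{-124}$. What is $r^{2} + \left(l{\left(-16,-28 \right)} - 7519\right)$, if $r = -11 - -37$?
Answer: $- \frac{838479}{124} \approx -6761.9$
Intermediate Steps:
$l{\left(R,p \right)} = \frac{10053}{124}$ ($l{\left(R,p \right)} = 81 + 9 \left(- \frac{1}{-124}\right) = 81 + 9 \left(\left(-1\right) \left(- \frac{1}{124}\right)\right) = 81 + 9 \cdot \frac{1}{124} = 81 + \frac{9}{124} = \frac{10053}{124}$)
$r = 26$ ($r = -11 + 37 = 26$)
$r^{2} + \left(l{\left(-16,-28 \right)} - 7519\right) = 26^{2} + \left(\frac{10053}{124} - 7519\right) = 676 - \frac{922303}{124} = - \frac{838479}{124}$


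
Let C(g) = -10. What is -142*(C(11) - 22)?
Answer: 4544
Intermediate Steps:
-142*(C(11) - 22) = -142*(-10 - 22) = -142*(-32) = 4544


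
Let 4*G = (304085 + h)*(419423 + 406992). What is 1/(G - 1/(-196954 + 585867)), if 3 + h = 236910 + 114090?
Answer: 777826/105272835878125193 ≈ 7.3887e-12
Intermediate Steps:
h = 350997 (h = -3 + (236910 + 114090) = -3 + 351000 = 350997)
G = 270684795515/2 (G = ((304085 + 350997)*(419423 + 406992))/4 = (655082*826415)/4 = (1/4)*541369591030 = 270684795515/2 ≈ 1.3534e+11)
1/(G - 1/(-196954 + 585867)) = 1/(270684795515/2 - 1/(-196954 + 585867)) = 1/(270684795515/2 - 1/388913) = 1/(105272835878125193/777826) = 777826/105272835878125193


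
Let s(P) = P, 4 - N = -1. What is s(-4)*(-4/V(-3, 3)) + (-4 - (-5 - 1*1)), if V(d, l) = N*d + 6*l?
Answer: 22/3 ≈ 7.3333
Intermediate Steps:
N = 5 (N = 4 - 1*(-1) = 4 + 1 = 5)
V(d, l) = 5*d + 6*l
s(-4)*(-4/V(-3, 3)) + (-4 - (-5 - 1*1)) = -(-16)/(5*(-3) + 6*3) + (-4 - (-5 - 1*1)) = -(-16)/(-15 + 18) + (-4 - (-5 - 1)) = -(-16)/3 + (-4 - 1*(-6)) = -(-16)/3 + (-4 + 6) = -4*(-4/3) + 2 = 16/3 + 2 = 22/3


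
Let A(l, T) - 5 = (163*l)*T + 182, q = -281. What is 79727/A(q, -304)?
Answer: 79727/13924299 ≈ 0.0057257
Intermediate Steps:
A(l, T) = 187 + 163*T*l (A(l, T) = 5 + ((163*l)*T + 182) = 5 + (163*T*l + 182) = 5 + (182 + 163*T*l) = 187 + 163*T*l)
79727/A(q, -304) = 79727/(187 + 163*(-304)*(-281)) = 79727/(187 + 13924112) = 79727/13924299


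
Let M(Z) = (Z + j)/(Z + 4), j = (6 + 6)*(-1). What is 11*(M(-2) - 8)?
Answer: -165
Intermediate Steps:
j = -12 (j = 12*(-1) = -12)
M(Z) = (-12 + Z)/(4 + Z) (M(Z) = (Z - 12)/(Z + 4) = (-12 + Z)/(4 + Z))
11*(M(-2) - 8) = 11*((-12 - 2)/(4 - 2) - 8) = 11*(-14/2 - 8) = 11*((1/2)*(-14) - 8) = 11*(-7 - 8) = 11*(-15) = -165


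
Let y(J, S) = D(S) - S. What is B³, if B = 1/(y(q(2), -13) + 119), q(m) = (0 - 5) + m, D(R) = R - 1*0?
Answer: 1/1685159 ≈ 5.9342e-7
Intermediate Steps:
D(R) = R (D(R) = R + 0 = R)
q(m) = -5 + m
y(J, S) = 0 (y(J, S) = S - S = 0)
B = 1/119 (B = 1/(0 + 119) = 1/119 ≈ 0.0084034)
B³ = (1/119)³ = 1/1685159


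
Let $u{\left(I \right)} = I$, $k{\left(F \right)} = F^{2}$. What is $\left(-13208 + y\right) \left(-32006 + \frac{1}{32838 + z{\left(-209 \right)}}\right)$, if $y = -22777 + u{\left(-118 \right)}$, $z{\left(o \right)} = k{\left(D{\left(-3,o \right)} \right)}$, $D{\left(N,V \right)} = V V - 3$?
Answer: $\frac{2204487575797950493}{1907800522} \approx 1.1555 \cdot 10^{9}$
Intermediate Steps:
$D{\left(N,V \right)} = -3 + V^{2}$ ($D{\left(N,V \right)} = V^{2} - 3 = -3 + V^{2}$)
$z{\left(o \right)} = \left(-3 + o^{2}\right)^{2}$
$y = -22895$ ($y = -22777 - 118 = -22895$)
$\left(-13208 + y\right) \left(-32006 + \frac{1}{32838 + z{\left(-209 \right)}}\right) = \left(-13208 - 22895\right) \left(-32006 + \frac{1}{32838 + \left(-3 + \left(-209\right)^{2}\right)^{2}}\right) = - 36103 \left(-32006 + \frac{1}{32838 + \left(-3 + 43681\right)^{2}}\right) = - 36103 \left(-32006 + \frac{1}{32838 + 43678^{2}}\right) = - 36103 \left(-32006 + \frac{1}{32838 + 1907767684}\right) = - 36103 \left(-32006 + \frac{1}{1907800522}\right) = \left(-36103\right) \left(- \frac{61061063507131}{1907800522}\right) = \frac{2204487575797950493}{1907800522}$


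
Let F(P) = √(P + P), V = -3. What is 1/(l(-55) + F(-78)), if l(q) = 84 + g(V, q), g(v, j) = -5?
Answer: 79/6397 - 2*I*√39/6397 ≈ 0.01235 - 0.0019525*I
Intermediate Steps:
F(P) = √2*√P (F(P) = √(2*P) = √2*√P)
l(q) = 79 (l(q) = 84 - 5 = 79)
1/(l(-55) + F(-78)) = 1/(79 + √2*√(-78)) = 1/(79 + √2*(I*√78)) = 1/(79 + 2*I*√39)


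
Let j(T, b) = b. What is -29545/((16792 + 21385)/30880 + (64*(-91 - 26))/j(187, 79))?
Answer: 72075618400/228213457 ≈ 315.83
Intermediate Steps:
-29545/((16792 + 21385)/30880 + (64*(-91 - 26))/j(187, 79)) = -29545/((16792 + 21385)/30880 + (64*(-91 - 26))/79) = -29545/(38177*(1/30880) + (64*(-117))*(1/79)) = -29545/(38177/30880 - 7488*1/79) = -29545/(38177/30880 - 7488/79) = -29545/(-228213457/2439520) = -29545*(-2439520/228213457) = 72075618400/228213457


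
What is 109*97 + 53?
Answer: 10626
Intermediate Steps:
109*97 + 53 = 10573 + 53 = 10626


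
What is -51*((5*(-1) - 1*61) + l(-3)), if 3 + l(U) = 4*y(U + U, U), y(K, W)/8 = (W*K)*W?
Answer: 91647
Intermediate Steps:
y(K, W) = 8*K*W² (y(K, W) = 8*((W*K)*W) = 8*((K*W)*W) = 8*(K*W²) = 8*K*W²)
l(U) = -3 + 64*U³ (l(U) = -3 + 4*(8*(U + U)*U²) = -3 + 4*(8*(2*U)*U²) = -3 + 4*(16*U³) = -3 + 64*U³)
-51*((5*(-1) - 1*61) + l(-3)) = -51*((5*(-1) - 1*61) + (-3 + 64*(-3)³)) = -51*((-5 - 61) + (-3 + 64*(-27))) = -51*(-66 + (-3 - 1728)) = -51*(-66 - 1731) = -51*(-1797) = 91647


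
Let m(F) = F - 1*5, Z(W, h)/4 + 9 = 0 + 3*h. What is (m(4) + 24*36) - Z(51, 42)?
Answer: 395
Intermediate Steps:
Z(W, h) = -36 + 12*h (Z(W, h) = -36 + 4*(0 + 3*h) = -36 + 4*(3*h) = -36 + 12*h)
m(F) = -5 + F (m(F) = F - 5 = -5 + F)
(m(4) + 24*36) - Z(51, 42) = ((-5 + 4) + 24*36) - (-36 + 12*42) = (-1 + 864) - (-36 + 504) = 863 - 1*468 = 863 - 468 = 395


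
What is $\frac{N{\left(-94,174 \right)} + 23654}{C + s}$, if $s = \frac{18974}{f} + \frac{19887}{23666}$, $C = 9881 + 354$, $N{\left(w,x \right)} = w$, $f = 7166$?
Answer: $\frac{1997776749680}{868175444793} \approx 2.3011$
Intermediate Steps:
$C = 10235$
$s = \frac{295774463}{84795278}$ ($s = \frac{18974}{7166} + \frac{19887}{23666} = 18974 \cdot \frac{1}{7166} + 19887 \cdot \frac{1}{23666} = \frac{9487}{3583} + \frac{19887}{23666} = \frac{295774463}{84795278} \approx 3.4881$)
$\frac{N{\left(-94,174 \right)} + 23654}{C + s} = \frac{-94 + 23654}{10235 + \frac{295774463}{84795278}} = \frac{23560}{\frac{868175444793}{84795278}} = 23560 \cdot \frac{84795278}{868175444793} = \frac{1997776749680}{868175444793}$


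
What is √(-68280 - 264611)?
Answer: I*√332891 ≈ 576.97*I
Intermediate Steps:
√(-68280 - 264611) = √(-332891) = I*√332891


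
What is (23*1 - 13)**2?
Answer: 100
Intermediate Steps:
(23*1 - 13)**2 = (23 - 13)**2 = 10**2 = 100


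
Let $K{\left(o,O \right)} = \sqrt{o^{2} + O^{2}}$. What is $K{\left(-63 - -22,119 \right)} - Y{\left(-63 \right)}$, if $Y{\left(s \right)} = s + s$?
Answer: $126 + 89 \sqrt{2} \approx 251.86$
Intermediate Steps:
$Y{\left(s \right)} = 2 s$
$K{\left(o,O \right)} = \sqrt{O^{2} + o^{2}}$
$K{\left(-63 - -22,119 \right)} - Y{\left(-63 \right)} = \sqrt{119^{2} + \left(-63 - -22\right)^{2}} - 2 \left(-63\right) = \sqrt{14161 + \left(-63 + 22\right)^{2}} - -126 = \sqrt{14161 + \left(-41\right)^{2}} + 126 = \sqrt{14161 + 1681} + 126 = \sqrt{15842} + 126 = 89 \sqrt{2} + 126 = 126 + 89 \sqrt{2}$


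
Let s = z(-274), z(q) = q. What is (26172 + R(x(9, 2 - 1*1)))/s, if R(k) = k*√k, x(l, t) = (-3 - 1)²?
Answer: -13118/137 ≈ -95.752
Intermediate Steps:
x(l, t) = 16 (x(l, t) = (-4)² = 16)
R(k) = k^(3/2)
s = -274
(26172 + R(x(9, 2 - 1*1)))/s = (26172 + 16^(3/2))/(-274) = (26172 + 64)*(-1/274) = 26236*(-1/274) = -13118/137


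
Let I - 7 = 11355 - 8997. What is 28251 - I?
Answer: 25886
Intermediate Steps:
I = 2365 (I = 7 + (11355 - 8997) = 7 + 2358 = 2365)
28251 - I = 28251 - 1*2365 = 28251 - 2365 = 25886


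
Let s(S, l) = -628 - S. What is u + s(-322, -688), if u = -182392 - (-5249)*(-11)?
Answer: -240437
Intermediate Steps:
u = -240131 (u = -182392 - 1*57739 = -182392 - 57739 = -240131)
u + s(-322, -688) = -240131 + (-628 - 1*(-322)) = -240131 + (-628 + 322) = -240131 - 306 = -240437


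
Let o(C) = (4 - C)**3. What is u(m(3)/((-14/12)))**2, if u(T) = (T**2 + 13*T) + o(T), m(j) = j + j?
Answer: 61644944656/117649 ≈ 5.2397e+5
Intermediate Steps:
m(j) = 2*j
u(T) = T**2 - (-4 + T)**3 + 13*T (u(T) = (T**2 + 13*T) - (-4 + T)**3 = T**2 - (-4 + T)**3 + 13*T)
u(m(3)/((-14/12)))**2 = (((2*3)/((-14/12)))**2 - (-4 + (2*3)/((-14/12)))**3 + 13*((2*3)/((-14/12))))**2 = ((6/((-14*1/12)))**2 - (-4 + 6/((-14*1/12)))**3 + 13*(6/((-14*1/12))))**2 = ((6/(-7/6))**2 - (-4 + 6/(-7/6))**3 + 13*(6/(-7/6)))**2 = ((6*(-6/7))**2 - (-4 + 6*(-6/7))**3 + 13*(6*(-6/7)))**2 = ((-36/7)**2 - (-4 - 36/7)**3 + 13*(-36/7))**2 = (1296/49 - (-64/7)**3 - 468/7)**2 = (1296/49 - 1*(-262144/343) - 468/7)**2 = (1296/49 + 262144/343 - 468/7)**2 = (248284/343)**2 = 61644944656/117649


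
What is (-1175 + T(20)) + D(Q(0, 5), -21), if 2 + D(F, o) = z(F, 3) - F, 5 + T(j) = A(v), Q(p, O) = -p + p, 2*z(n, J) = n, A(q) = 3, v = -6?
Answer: -1179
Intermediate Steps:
z(n, J) = n/2
Q(p, O) = 0
T(j) = -2 (T(j) = -5 + 3 = -2)
D(F, o) = -2 - F/2 (D(F, o) = -2 + (F/2 - F) = -2 - F/2)
(-1175 + T(20)) + D(Q(0, 5), -21) = (-1175 - 2) + (-2 - ½*0) = -1177 + (-2 + 0) = -1177 - 2 = -1179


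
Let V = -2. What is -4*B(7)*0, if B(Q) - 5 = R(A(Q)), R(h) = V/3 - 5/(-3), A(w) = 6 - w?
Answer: 0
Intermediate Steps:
R(h) = 1 (R(h) = -2/3 - 5/(-3) = -2*1/3 - 5*(-1/3) = -2/3 + 5/3 = 1)
B(Q) = 6 (B(Q) = 5 + 1 = 6)
-4*B(7)*0 = -4*6*0 = -24*0 = 0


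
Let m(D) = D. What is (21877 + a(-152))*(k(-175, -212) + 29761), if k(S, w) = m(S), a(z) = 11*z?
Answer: 597785130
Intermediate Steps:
k(S, w) = S
(21877 + a(-152))*(k(-175, -212) + 29761) = (21877 + 11*(-152))*(-175 + 29761) = (21877 - 1672)*29586 = 20205*29586 = 597785130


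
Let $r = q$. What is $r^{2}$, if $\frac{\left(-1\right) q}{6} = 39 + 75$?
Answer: $467856$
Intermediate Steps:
$q = -684$ ($q = - 6 \left(39 + 75\right) = \left(-6\right) 114 = -684$)
$r = -684$
$r^{2} = \left(-684\right)^{2} = 467856$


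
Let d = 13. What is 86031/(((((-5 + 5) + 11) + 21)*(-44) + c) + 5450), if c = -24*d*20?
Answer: -86031/2198 ≈ -39.141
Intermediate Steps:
c = -6240 (c = -24*13*20 = -312*20 = -6240)
86031/(((((-5 + 5) + 11) + 21)*(-44) + c) + 5450) = 86031/(((((-5 + 5) + 11) + 21)*(-44) - 6240) + 5450) = 86031/((((0 + 11) + 21)*(-44) - 6240) + 5450) = 86031/(((11 + 21)*(-44) - 6240) + 5450) = 86031/((32*(-44) - 6240) + 5450) = 86031/((-1408 - 6240) + 5450) = 86031/(-7648 + 5450) = 86031/(-2198) = 86031*(-1/2198) = -86031/2198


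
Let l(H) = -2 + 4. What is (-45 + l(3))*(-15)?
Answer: 645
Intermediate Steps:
l(H) = 2
(-45 + l(3))*(-15) = (-45 + 2)*(-15) = -43*(-15) = 645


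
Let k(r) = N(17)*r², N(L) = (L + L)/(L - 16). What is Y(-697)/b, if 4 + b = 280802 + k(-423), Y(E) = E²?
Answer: 485809/6364384 ≈ 0.076332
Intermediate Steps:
N(L) = 2*L/(-16 + L) (N(L) = (2*L)/(-16 + L) = 2*L/(-16 + L))
k(r) = 34*r² (k(r) = (2*17/(-16 + 17))*r² = (2*17/1)*r² = (2*17*1)*r² = 34*r²)
b = 6364384 (b = -4 + (280802 + 34*(-423)²) = -4 + (280802 + 34*178929) = -4 + (280802 + 6083586) = -4 + 6364388 = 6364384)
Y(-697)/b = (-697)²/6364384 = 485809*(1/6364384) = 485809/6364384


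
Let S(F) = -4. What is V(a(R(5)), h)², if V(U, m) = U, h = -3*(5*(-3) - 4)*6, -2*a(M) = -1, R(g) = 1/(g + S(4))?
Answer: ¼ ≈ 0.25000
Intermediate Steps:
R(g) = 1/(-4 + g) (R(g) = 1/(g - 4) = 1/(-4 + g))
a(M) = ½ (a(M) = -½*(-1) = ½)
h = 342 (h = -3*(-15 - 4)*6 = -(-57)*6 = -3*(-114) = 342)
V(a(R(5)), h)² = (½)² = ¼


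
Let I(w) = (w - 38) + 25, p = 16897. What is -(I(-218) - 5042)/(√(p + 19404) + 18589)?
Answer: 98019797/345514620 - 5273*√36301/345514620 ≈ 0.28078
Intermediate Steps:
I(w) = -13 + w (I(w) = (-38 + w) + 25 = -13 + w)
-(I(-218) - 5042)/(√(p + 19404) + 18589) = -((-13 - 218) - 5042)/(√(16897 + 19404) + 18589) = -(-231 - 5042)/(√36301 + 18589) = -(-5273)/(18589 + √36301) = 5273/(18589 + √36301)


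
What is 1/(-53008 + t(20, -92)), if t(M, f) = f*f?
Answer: -1/44544 ≈ -2.2450e-5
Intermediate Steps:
t(M, f) = f**2
1/(-53008 + t(20, -92)) = 1/(-53008 + (-92)**2) = 1/(-53008 + 8464) = 1/(-44544) = -1/44544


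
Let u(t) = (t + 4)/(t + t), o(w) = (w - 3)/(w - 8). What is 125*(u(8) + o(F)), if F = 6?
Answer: -375/4 ≈ -93.750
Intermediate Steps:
o(w) = (-3 + w)/(-8 + w)
u(t) = (4 + t)/(2*t) (u(t) = (4 + t)/((2*t)) = (4 + t)*(1/(2*t)) = (4 + t)/(2*t))
125*(u(8) + o(F)) = 125*((½)*(4 + 8)/8 + (-3 + 6)/(-8 + 6)) = 125*((½)*(⅛)*12 + 3/(-2)) = 125*(¾ - ½*3) = 125*(¾ - 3/2) = 125*(-¾) = -375/4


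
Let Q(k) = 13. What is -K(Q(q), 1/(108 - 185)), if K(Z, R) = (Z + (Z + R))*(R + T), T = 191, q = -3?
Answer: -29426706/5929 ≈ -4963.2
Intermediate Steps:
K(Z, R) = (191 + R)*(R + 2*Z) (K(Z, R) = (Z + (Z + R))*(R + 191) = (Z + (R + Z))*(191 + R) = (R + 2*Z)*(191 + R) = (191 + R)*(R + 2*Z))
-K(Q(q), 1/(108 - 185)) = -((1/(108 - 185))**2 + 191/(108 - 185) + 382*13 + 2*13/(108 - 185)) = -((1/(-77))**2 + 191/(-77) + 4966 + 2*13/(-77)) = -((-1/77)**2 + 191*(-1/77) + 4966 + 2*(-1/77)*13) = -(1/5929 - 191/77 + 4966 - 26/77) = -1*29426706/5929 = -29426706/5929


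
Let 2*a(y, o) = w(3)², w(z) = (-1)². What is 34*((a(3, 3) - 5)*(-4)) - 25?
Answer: 587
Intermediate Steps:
w(z) = 1
a(y, o) = ½ (a(y, o) = (½)*1² = (½)*1 = ½)
34*((a(3, 3) - 5)*(-4)) - 25 = 34*((½ - 5)*(-4)) - 25 = 34*(-9/2*(-4)) - 25 = 34*18 - 25 = 612 - 25 = 587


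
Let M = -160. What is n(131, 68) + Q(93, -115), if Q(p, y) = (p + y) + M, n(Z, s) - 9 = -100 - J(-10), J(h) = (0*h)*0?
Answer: -273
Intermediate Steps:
J(h) = 0 (J(h) = 0*0 = 0)
n(Z, s) = -91 (n(Z, s) = 9 + (-100 - 1*0) = 9 + (-100 + 0) = 9 - 100 = -91)
Q(p, y) = -160 + p + y (Q(p, y) = (p + y) - 160 = -160 + p + y)
n(131, 68) + Q(93, -115) = -91 + (-160 + 93 - 115) = -91 - 182 = -273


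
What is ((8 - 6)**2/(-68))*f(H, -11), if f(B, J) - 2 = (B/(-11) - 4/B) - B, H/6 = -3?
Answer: -2164/1683 ≈ -1.2858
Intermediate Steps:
H = -18 (H = 6*(-3) = -18)
f(B, J) = 2 - 4/B - 12*B/11 (f(B, J) = 2 + ((B/(-11) - 4/B) - B) = 2 + ((B*(-1/11) - 4/B) - B) = 2 + ((-B/11 - 4/B) - B) = 2 + ((-4/B - B/11) - B) = 2 + (-4/B - 12*B/11) = 2 - 4/B - 12*B/11)
((8 - 6)**2/(-68))*f(H, -11) = ((8 - 6)**2/(-68))*(2 - 4/(-18) - 12/11*(-18)) = (2**2*(-1/68))*(2 - 4*(-1/18) + 216/11) = (4*(-1/68))*(2 + 2/9 + 216/11) = -1/17*2164/99 = -2164/1683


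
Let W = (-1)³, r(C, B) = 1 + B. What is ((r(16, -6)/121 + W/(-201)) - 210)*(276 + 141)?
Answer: -710052866/8107 ≈ -87585.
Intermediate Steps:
W = -1
((r(16, -6)/121 + W/(-201)) - 210)*(276 + 141) = (((1 - 6)/121 - 1/(-201)) - 210)*(276 + 141) = ((-5*1/121 - 1*(-1/201)) - 210)*417 = ((-5/121 + 1/201) - 210)*417 = (-884/24321 - 210)*417 = -5108294/24321*417 = -710052866/8107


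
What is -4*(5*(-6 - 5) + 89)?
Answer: -136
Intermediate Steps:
-4*(5*(-6 - 5) + 89) = -4*(5*(-11) + 89) = -4*(-55 + 89) = -4*34 = -136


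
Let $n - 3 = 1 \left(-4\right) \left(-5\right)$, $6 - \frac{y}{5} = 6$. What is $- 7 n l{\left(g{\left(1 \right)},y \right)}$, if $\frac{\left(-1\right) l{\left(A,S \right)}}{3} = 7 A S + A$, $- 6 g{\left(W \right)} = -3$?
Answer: $\frac{483}{2} \approx 241.5$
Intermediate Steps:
$y = 0$ ($y = 30 - 30 = 0$)
$g{\left(W \right)} = \frac{1}{2}$ ($g{\left(W \right)} = \left(- \frac{1}{6}\right) \left(-3\right) = \frac{1}{2}$)
$n = 23$ ($n = 3 + 1 \left(-4\right) \left(-5\right) = 3 - -20 = 3 + 20 = 23$)
$l{\left(A,S \right)} = - 3 A - 21 A S$ ($l{\left(A,S \right)} = - 3 \left(7 A S + A\right) = - 3 \left(A + 7 A S\right) = - 3 A - 21 A S$)
$- 7 n l{\left(g{\left(1 \right)},y \right)} = \left(-7\right) 23 \left(\left(-3\right) \frac{1}{2} \left(1 + 7 \cdot 0\right)\right) = - 161 \left(\left(-3\right) \frac{1}{2} \left(1 + 0\right)\right) = - 161 \left(\left(-3\right) \frac{1}{2} \cdot 1\right) = \left(-161\right) \left(- \frac{3}{2}\right) = \frac{483}{2}$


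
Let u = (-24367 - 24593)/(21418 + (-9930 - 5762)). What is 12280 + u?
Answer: 35133160/2863 ≈ 12271.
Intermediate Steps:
u = -24480/2863 (u = -48960/(21418 - 15692) = -48960/5726 = -48960*1/5726 = -24480/2863 ≈ -8.5505)
12280 + u = 12280 - 24480/2863 = 35133160/2863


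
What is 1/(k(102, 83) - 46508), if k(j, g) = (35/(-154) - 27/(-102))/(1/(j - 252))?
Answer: -187/8698046 ≈ -2.1499e-5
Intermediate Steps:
k(j, g) = -1764/187 + 7*j/187 (k(j, g) = (35*(-1/154) - 27*(-1/102))/(1/(-252 + j)) = (-5/22 + 9/34)*(-252 + j) = 7*(-252 + j)/187 = -1764/187 + 7*j/187)
1/(k(102, 83) - 46508) = 1/((-1764/187 + (7/187)*102) - 46508) = 1/((-1764/187 + 42/11) - 46508) = 1/(-1050/187 - 46508) = 1/(-8698046/187) = -187/8698046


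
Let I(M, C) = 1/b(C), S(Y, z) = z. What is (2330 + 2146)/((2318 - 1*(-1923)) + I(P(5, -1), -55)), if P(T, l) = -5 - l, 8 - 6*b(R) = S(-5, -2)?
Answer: 5595/5302 ≈ 1.0553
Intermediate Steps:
b(R) = 5/3 (b(R) = 4/3 - ⅙*(-2) = 4/3 + ⅓ = 5/3)
I(M, C) = ⅗ (I(M, C) = 1/(5/3) = ⅗)
(2330 + 2146)/((2318 - 1*(-1923)) + I(P(5, -1), -55)) = (2330 + 2146)/((2318 - 1*(-1923)) + ⅗) = 4476/((2318 + 1923) + ⅗) = 4476/(4241 + ⅗) = 4476/(21208/5) = 4476*(5/21208) = 5595/5302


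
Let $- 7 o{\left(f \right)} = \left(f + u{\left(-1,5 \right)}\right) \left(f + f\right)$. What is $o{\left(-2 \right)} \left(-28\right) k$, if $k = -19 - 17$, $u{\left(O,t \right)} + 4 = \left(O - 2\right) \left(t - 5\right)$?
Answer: $-3456$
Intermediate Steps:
$u{\left(O,t \right)} = -4 + \left(-5 + t\right) \left(-2 + O\right)$ ($u{\left(O,t \right)} = -4 + \left(O - 2\right) \left(t - 5\right) = -4 + \left(-2 + O\right) \left(-5 + t\right) = -4 + \left(-5 + t\right) \left(-2 + O\right)$)
$k = -36$
$o{\left(f \right)} = - \frac{2 f \left(-4 + f\right)}{7}$ ($o{\left(f \right)} = - \frac{\left(f - 4\right) \left(f + f\right)}{7} = - \frac{\left(f + \left(6 + 5 - 10 - 5\right)\right) 2 f}{7} = - \frac{\left(f - 4\right) 2 f}{7} = - \frac{\left(-4 + f\right) 2 f}{7} = - \frac{2 f \left(-4 + f\right)}{7}$)
$o{\left(-2 \right)} \left(-28\right) k = \frac{2}{7} \left(-2\right) \left(4 - -2\right) \left(-28\right) \left(-36\right) = \frac{2}{7} \left(-2\right) \left(4 + 2\right) \left(-28\right) \left(-36\right) = \frac{2}{7} \left(-2\right) 6 \left(-28\right) \left(-36\right) = \left(- \frac{24}{7}\right) \left(-28\right) \left(-36\right) = 96 \left(-36\right) = -3456$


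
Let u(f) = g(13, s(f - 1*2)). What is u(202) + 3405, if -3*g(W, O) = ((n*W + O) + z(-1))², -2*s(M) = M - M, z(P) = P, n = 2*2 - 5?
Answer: 10019/3 ≈ 3339.7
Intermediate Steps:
n = -1 (n = 4 - 5 = -1)
s(M) = 0 (s(M) = -(M - M)/2 = -½*0 = 0)
g(W, O) = -(-1 + O - W)²/3 (g(W, O) = -((-W + O) - 1)²/3 = -((O - W) - 1)²/3 = -(-1 + O - W)²/3)
u(f) = -196/3 (u(f) = -(1 + 13 - 1*0)²/3 = -(1 + 13 + 0)²/3 = -⅓*14² = -⅓*196 = -196/3)
u(202) + 3405 = -196/3 + 3405 = 10019/3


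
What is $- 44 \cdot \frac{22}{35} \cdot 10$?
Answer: $- \frac{1936}{7} \approx -276.57$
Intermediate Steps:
$- 44 \cdot \frac{22}{35} \cdot 10 = - 44 \cdot 22 \cdot \frac{1}{35} \cdot 10 = \left(-44\right) \frac{22}{35} \cdot 10 = \left(- \frac{968}{35}\right) 10 = - \frac{1936}{7}$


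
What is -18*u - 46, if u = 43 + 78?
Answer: -2224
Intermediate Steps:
u = 121
-18*u - 46 = -18*121 - 46 = -2178 - 46 = -2224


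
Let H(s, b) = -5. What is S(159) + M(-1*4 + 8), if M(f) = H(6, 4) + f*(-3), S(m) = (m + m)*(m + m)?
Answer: 101107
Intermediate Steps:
S(m) = 4*m**2 (S(m) = (2*m)*(2*m) = 4*m**2)
M(f) = -5 - 3*f (M(f) = -5 + f*(-3) = -5 - 3*f)
S(159) + M(-1*4 + 8) = 4*159**2 + (-5 - 3*(-1*4 + 8)) = 4*25281 + (-5 - 3*(-4 + 8)) = 101124 + (-5 - 3*4) = 101124 + (-5 - 12) = 101124 - 17 = 101107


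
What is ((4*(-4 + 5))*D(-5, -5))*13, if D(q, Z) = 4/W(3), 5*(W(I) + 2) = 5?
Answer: -208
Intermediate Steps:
W(I) = -1 (W(I) = -2 + (⅕)*5 = -2 + 1 = -1)
D(q, Z) = -4 (D(q, Z) = 4/(-1) = 4*(-1) = -4)
((4*(-4 + 5))*D(-5, -5))*13 = ((4*(-4 + 5))*(-4))*13 = ((4*1)*(-4))*13 = (4*(-4))*13 = -16*13 = -208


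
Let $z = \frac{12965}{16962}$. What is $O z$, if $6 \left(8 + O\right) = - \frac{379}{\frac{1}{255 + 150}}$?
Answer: $- \frac{663561665}{33924} \approx -19560.0$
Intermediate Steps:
$O = - \frac{51181}{2}$ ($O = -8 + \frac{\left(-379\right) \frac{1}{\frac{1}{255 + 150}}}{6} = -8 + \frac{\left(-379\right) \frac{1}{\frac{1}{405}}}{6} = -8 + \frac{\left(-379\right) 405}{6} = -8 + \frac{1}{6} \left(-153495\right) = -8 - \frac{51165}{2} = - \frac{51181}{2} \approx -25591.0$)
$z = \frac{12965}{16962}$ ($z = 12965 \cdot \frac{1}{16962} = \frac{12965}{16962} \approx 0.76436$)
$O z = \left(- \frac{51181}{2}\right) \frac{12965}{16962} = - \frac{663561665}{33924}$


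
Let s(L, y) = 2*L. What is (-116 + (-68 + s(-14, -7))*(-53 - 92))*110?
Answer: 1518440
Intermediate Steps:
(-116 + (-68 + s(-14, -7))*(-53 - 92))*110 = (-116 + (-68 + 2*(-14))*(-53 - 92))*110 = (-116 + (-68 - 28)*(-145))*110 = (-116 - 96*(-145))*110 = (-116 + 13920)*110 = 13804*110 = 1518440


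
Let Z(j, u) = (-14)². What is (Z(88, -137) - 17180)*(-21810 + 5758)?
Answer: 272627168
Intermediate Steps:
Z(j, u) = 196
(Z(88, -137) - 17180)*(-21810 + 5758) = (196 - 17180)*(-21810 + 5758) = -16984*(-16052) = 272627168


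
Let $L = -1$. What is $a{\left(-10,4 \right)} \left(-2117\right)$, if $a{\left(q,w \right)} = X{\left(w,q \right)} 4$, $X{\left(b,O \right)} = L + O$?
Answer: $93148$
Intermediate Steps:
$X{\left(b,O \right)} = -1 + O$
$a{\left(q,w \right)} = -4 + 4 q$ ($a{\left(q,w \right)} = \left(-1 + q\right) 4 = -4 + 4 q$)
$a{\left(-10,4 \right)} \left(-2117\right) = \left(-4 + 4 \left(-10\right)\right) \left(-2117\right) = \left(-4 - 40\right) \left(-2117\right) = \left(-44\right) \left(-2117\right) = 93148$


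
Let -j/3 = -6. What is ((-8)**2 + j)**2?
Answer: 6724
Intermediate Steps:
j = 18 (j = -3*(-6) = 18)
((-8)**2 + j)**2 = ((-8)**2 + 18)**2 = (64 + 18)**2 = 82**2 = 6724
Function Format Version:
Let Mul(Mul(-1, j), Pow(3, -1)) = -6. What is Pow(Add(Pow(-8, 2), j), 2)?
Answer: 6724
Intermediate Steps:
j = 18 (j = Mul(-3, -6) = 18)
Pow(Add(Pow(-8, 2), j), 2) = Pow(Add(Pow(-8, 2), 18), 2) = Pow(Add(64, 18), 2) = Pow(82, 2) = 6724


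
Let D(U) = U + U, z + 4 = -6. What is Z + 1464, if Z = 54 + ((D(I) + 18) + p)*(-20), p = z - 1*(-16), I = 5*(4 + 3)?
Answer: -362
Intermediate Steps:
z = -10 (z = -4 - 6 = -10)
I = 35 (I = 5*7 = 35)
D(U) = 2*U
p = 6 (p = -10 - 1*(-16) = -10 + 16 = 6)
Z = -1826 (Z = 54 + ((2*35 + 18) + 6)*(-20) = 54 + ((70 + 18) + 6)*(-20) = 54 + (88 + 6)*(-20) = 54 + 94*(-20) = 54 - 1880 = -1826)
Z + 1464 = -1826 + 1464 = -362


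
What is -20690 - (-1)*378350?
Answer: 357660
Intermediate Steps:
-20690 - (-1)*378350 = -20690 - 1*(-378350) = -20690 + 378350 = 357660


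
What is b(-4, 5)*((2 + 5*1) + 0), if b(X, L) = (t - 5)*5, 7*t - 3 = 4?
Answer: -140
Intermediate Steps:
t = 1 (t = 3/7 + (⅐)*4 = 3/7 + 4/7 = 1)
b(X, L) = -20 (b(X, L) = (1 - 5)*5 = -4*5 = -20)
b(-4, 5)*((2 + 5*1) + 0) = -20*((2 + 5*1) + 0) = -20*((2 + 5) + 0) = -20*(7 + 0) = -20*7 = -140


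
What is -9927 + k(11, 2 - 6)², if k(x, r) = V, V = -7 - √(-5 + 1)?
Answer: -9882 + 28*I ≈ -9882.0 + 28.0*I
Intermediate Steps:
V = -7 - 2*I (V = -7 - √(-4) = -7 - 2*I ≈ -7.0 - 2.0*I)
k(x, r) = -7 - 2*I
-9927 + k(11, 2 - 6)² = -9927 + (-7 - 2*I)²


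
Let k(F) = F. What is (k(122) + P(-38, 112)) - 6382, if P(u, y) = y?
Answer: -6148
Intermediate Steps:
(k(122) + P(-38, 112)) - 6382 = (122 + 112) - 6382 = 234 - 6382 = -6148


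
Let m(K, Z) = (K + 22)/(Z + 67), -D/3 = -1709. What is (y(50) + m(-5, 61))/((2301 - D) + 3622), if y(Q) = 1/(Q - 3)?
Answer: 927/4788736 ≈ 0.00019358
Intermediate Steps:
D = 5127 (D = -3*(-1709) = 5127)
m(K, Z) = (22 + K)/(67 + Z)
y(Q) = 1/(-3 + Q)
(y(50) + m(-5, 61))/((2301 - D) + 3622) = (1/(-3 + 50) + (22 - 5)/(67 + 61))/((2301 - 1*5127) + 3622) = (1/47 + 17/128)/((2301 - 5127) + 3622) = (1/47 + (1/128)*17)/(-2826 + 3622) = (1/47 + 17/128)/796 = (927/6016)*(1/796) = 927/4788736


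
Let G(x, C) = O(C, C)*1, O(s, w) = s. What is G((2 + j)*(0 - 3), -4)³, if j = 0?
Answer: -64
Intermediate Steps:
G(x, C) = C (G(x, C) = C*1 = C)
G((2 + j)*(0 - 3), -4)³ = (-4)³ = -64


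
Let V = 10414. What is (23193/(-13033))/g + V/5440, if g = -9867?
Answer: 223221879479/116594260640 ≈ 1.9145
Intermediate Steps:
(23193/(-13033))/g + V/5440 = (23193/(-13033))/(-9867) + 10414/5440 = (23193*(-1/13033))*(-1/9867) + 10414*(1/5440) = -23193/13033*(-1/9867) + 5207/2720 = 7731/42865537 + 5207/2720 = 223221879479/116594260640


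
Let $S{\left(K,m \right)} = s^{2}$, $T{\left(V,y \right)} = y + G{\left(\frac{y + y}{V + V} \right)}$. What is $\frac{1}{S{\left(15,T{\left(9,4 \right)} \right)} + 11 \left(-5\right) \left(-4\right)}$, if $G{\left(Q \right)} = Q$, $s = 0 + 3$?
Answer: $\frac{1}{229} \approx 0.0043668$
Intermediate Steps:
$s = 3$
$T{\left(V,y \right)} = y + \frac{y}{V}$ ($T{\left(V,y \right)} = y + \frac{y + y}{V + V} = y + \frac{2 y}{2 V} = y + 2 y \frac{1}{2 V} = y + \frac{y}{V}$)
$S{\left(K,m \right)} = 9$ ($S{\left(K,m \right)} = 3^{2} = 9$)
$\frac{1}{S{\left(15,T{\left(9,4 \right)} \right)} + 11 \left(-5\right) \left(-4\right)} = \frac{1}{9 + 11 \left(-5\right) \left(-4\right)} = \frac{1}{9 - -220} = \frac{1}{9 + 220} = \frac{1}{229}$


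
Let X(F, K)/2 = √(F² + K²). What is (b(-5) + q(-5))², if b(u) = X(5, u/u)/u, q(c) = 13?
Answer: 4329/25 - 52*√26/5 ≈ 120.13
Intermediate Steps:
X(F, K) = 2*√(F² + K²)
b(u) = 2*√26/u (b(u) = (2*√(5² + (u/u)²))/u = (2*√(25 + 1²))/u = (2*√(25 + 1))/u = (2*√26)/u = 2*√26/u)
(b(-5) + q(-5))² = (2*√26/(-5) + 13)² = (2*√26*(-⅕) + 13)² = (-2*√26/5 + 13)² = (13 - 2*√26/5)²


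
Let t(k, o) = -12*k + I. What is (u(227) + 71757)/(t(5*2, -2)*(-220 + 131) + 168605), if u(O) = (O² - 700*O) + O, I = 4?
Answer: -35387/178929 ≈ -0.19777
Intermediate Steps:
t(k, o) = 4 - 12*k (t(k, o) = -12*k + 4 = 4 - 12*k)
u(O) = O² - 699*O
(u(227) + 71757)/(t(5*2, -2)*(-220 + 131) + 168605) = (227*(-699 + 227) + 71757)/((4 - 60*2)*(-220 + 131) + 168605) = (227*(-472) + 71757)/((4 - 12*10)*(-89) + 168605) = (-107144 + 71757)/((4 - 120)*(-89) + 168605) = -35387/(-116*(-89) + 168605) = -35387/(10324 + 168605) = -35387/178929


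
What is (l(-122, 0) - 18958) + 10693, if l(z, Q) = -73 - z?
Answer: -8216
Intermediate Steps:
(l(-122, 0) - 18958) + 10693 = ((-73 - 1*(-122)) - 18958) + 10693 = ((-73 + 122) - 18958) + 10693 = (49 - 18958) + 10693 = -18909 + 10693 = -8216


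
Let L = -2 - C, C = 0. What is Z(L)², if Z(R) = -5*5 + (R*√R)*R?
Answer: 593 - 200*I*√2 ≈ 593.0 - 282.84*I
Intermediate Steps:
L = -2 (L = -2 - 1*0 = -2 + 0 = -2)
Z(R) = -25 + R^(5/2) (Z(R) = -25 + R^(3/2)*R = -25 + R^(5/2))
Z(L)² = (-25 + (-2)^(5/2))² = (-25 + 4*I*√2)²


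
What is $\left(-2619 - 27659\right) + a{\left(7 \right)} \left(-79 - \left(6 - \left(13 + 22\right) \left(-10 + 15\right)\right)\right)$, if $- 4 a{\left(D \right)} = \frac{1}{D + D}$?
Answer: $- \frac{847829}{28} \approx -30280.0$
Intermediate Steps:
$a{\left(D \right)} = - \frac{1}{8 D}$ ($a{\left(D \right)} = - \frac{1}{4 \left(D + D\right)} = - \frac{1}{4 \cdot 2 D} = - \frac{\frac{1}{2} \frac{1}{D}}{4} = - \frac{1}{8 D}$)
$\left(-2619 - 27659\right) + a{\left(7 \right)} \left(-79 - \left(6 - \left(13 + 22\right) \left(-10 + 15\right)\right)\right) = \left(-2619 - 27659\right) + - \frac{1}{8 \cdot 7} \left(-79 - \left(6 - \left(13 + 22\right) \left(-10 + 15\right)\right)\right) = -30278 + \left(- \frac{1}{8}\right) \frac{1}{7} \left(-79 + \left(35 \cdot 5 - 6\right)\right) = -30278 - \frac{-79 + \left(175 - 6\right)}{56} = -30278 - \frac{-79 + 169}{56} = -30278 - \frac{45}{28} = - \frac{847829}{28}$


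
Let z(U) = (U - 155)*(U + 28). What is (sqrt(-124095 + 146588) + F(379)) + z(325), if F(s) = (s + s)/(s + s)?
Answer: 60011 + sqrt(22493) ≈ 60161.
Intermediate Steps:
z(U) = (-155 + U)*(28 + U)
F(s) = 1 (F(s) = (2*s)/((2*s)) = (2*s)*(1/(2*s)) = 1)
(sqrt(-124095 + 146588) + F(379)) + z(325) = (sqrt(-124095 + 146588) + 1) + (-4340 + 325**2 - 127*325) = (sqrt(22493) + 1) + (-4340 + 105625 - 41275) = (1 + sqrt(22493)) + 60010 = 60011 + sqrt(22493)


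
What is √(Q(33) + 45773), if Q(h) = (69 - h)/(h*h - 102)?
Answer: √4954519241/329 ≈ 213.95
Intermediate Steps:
Q(h) = (69 - h)/(-102 + h²) (Q(h) = (69 - h)/(h² - 102) = (69 - h)/(-102 + h²))
√(Q(33) + 45773) = √((69 - 1*33)/(-102 + 33²) + 45773) = √((69 - 33)/(-102 + 1089) + 45773) = √(36/987 + 45773) = √((1/987)*36 + 45773) = √(12/329 + 45773) = √(15059329/329) = √4954519241/329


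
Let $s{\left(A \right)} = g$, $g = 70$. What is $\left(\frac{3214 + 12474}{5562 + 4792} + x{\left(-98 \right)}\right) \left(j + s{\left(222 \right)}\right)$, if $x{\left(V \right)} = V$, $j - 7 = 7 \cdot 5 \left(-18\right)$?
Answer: $\frac{276224606}{5177} \approx 53356.0$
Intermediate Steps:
$j = -623$ ($j = 7 + 7 \cdot 5 \left(-18\right) = 7 + 35 \left(-18\right) = 7 - 630 = -623$)
$s{\left(A \right)} = 70$
$\left(\frac{3214 + 12474}{5562 + 4792} + x{\left(-98 \right)}\right) \left(j + s{\left(222 \right)}\right) = \left(\frac{3214 + 12474}{5562 + 4792} - 98\right) \left(-623 + 70\right) = \left(\frac{15688}{10354} - 98\right) \left(-553\right) = \left(15688 \cdot \frac{1}{10354} - 98\right) \left(-553\right) = \left(\frac{7844}{5177} - 98\right) \left(-553\right) = \left(- \frac{499502}{5177}\right) \left(-553\right) = \frac{276224606}{5177}$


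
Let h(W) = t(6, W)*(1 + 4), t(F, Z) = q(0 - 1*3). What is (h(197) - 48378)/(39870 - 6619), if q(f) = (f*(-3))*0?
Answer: -48378/33251 ≈ -1.4549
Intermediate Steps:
q(f) = 0 (q(f) = -3*f*0 = 0)
t(F, Z) = 0
h(W) = 0 (h(W) = 0*(1 + 4) = 0*5 = 0)
(h(197) - 48378)/(39870 - 6619) = (0 - 48378)/(39870 - 6619) = -48378/33251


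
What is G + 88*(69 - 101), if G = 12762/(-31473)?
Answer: -9848970/3497 ≈ -2816.4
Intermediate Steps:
G = -1418/3497 (G = 12762*(-1/31473) = -1418/3497 ≈ -0.40549)
G + 88*(69 - 101) = -1418/3497 + 88*(69 - 101) = -1418/3497 + 88*(-32) = -1418/3497 - 2816 = -9848970/3497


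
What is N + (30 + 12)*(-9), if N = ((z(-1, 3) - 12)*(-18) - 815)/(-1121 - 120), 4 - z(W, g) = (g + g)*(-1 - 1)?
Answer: -468211/1241 ≈ -377.29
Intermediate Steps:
z(W, g) = 4 + 4*g (z(W, g) = 4 - (g + g)*(-1 - 1) = 4 - 2*g*(-2) = 4 - (-4)*g = 4 + 4*g)
N = 887/1241 (N = (((4 + 4*3) - 12)*(-18) - 815)/(-1121 - 120) = (((4 + 12) - 12)*(-18) - 815)/(-1241) = ((16 - 12)*(-18) - 815)*(-1/1241) = (4*(-18) - 815)*(-1/1241) = (-72 - 815)*(-1/1241) = -887*(-1/1241) = 887/1241 ≈ 0.71475)
N + (30 + 12)*(-9) = 887/1241 + (30 + 12)*(-9) = 887/1241 + 42*(-9) = 887/1241 - 378 = -468211/1241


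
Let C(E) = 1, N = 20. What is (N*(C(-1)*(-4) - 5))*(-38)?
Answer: 6840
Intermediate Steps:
(N*(C(-1)*(-4) - 5))*(-38) = (20*(1*(-4) - 5))*(-38) = (20*(-4 - 5))*(-38) = (20*(-9))*(-38) = -180*(-38) = 6840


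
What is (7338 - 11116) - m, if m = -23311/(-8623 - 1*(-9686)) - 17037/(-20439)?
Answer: -3023146924/804691 ≈ -3756.9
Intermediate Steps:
m = -16975674/804691 (m = -23311/(-8623 + 9686) - 17037*(-1/20439) = -23311/1063 + 631/757 = -16975674/804691 ≈ -21.096)
(7338 - 11116) - m = (7338 - 11116) - 1*(-16975674/804691) = -3778 + 16975674/804691 = -3023146924/804691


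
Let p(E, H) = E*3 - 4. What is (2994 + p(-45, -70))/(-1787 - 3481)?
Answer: -2855/5268 ≈ -0.54195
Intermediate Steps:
p(E, H) = -4 + 3*E (p(E, H) = 3*E - 4 = -4 + 3*E)
(2994 + p(-45, -70))/(-1787 - 3481) = (2994 + (-4 + 3*(-45)))/(-1787 - 3481) = (2994 + (-4 - 135))/(-5268) = (2994 - 139)*(-1/5268) = 2855*(-1/5268) = -2855/5268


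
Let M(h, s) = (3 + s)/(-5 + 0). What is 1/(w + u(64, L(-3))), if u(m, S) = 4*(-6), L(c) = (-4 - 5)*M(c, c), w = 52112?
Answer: 1/52088 ≈ 1.9198e-5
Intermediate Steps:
M(h, s) = -⅗ - s/5 (M(h, s) = (3 + s)/(-5) = (3 + s)*(-⅕) = -⅗ - s/5)
L(c) = 27/5 + 9*c/5 (L(c) = (-4 - 5)*(-⅗ - c/5) = -9*(-⅗ - c/5) = 27/5 + 9*c/5)
u(m, S) = -24
1/(w + u(64, L(-3))) = 1/(52112 - 24) = 1/52088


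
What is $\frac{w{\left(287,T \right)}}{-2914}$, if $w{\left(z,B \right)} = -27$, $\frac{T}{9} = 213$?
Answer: $\frac{27}{2914} \approx 0.0092656$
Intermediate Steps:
$T = 1917$ ($T = 9 \cdot 213 = 1917$)
$\frac{w{\left(287,T \right)}}{-2914} = - \frac{27}{-2914} = \left(-27\right) \left(- \frac{1}{2914}\right) = \frac{27}{2914}$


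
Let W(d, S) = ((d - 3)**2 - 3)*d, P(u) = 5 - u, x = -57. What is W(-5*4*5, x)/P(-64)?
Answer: -1060600/69 ≈ -15371.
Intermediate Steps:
W(d, S) = d*(-3 + (-3 + d)**2) (W(d, S) = ((-3 + d)**2 - 3)*d = (-3 + (-3 + d)**2)*d = d*(-3 + (-3 + d)**2))
W(-5*4*5, x)/P(-64) = ((-5*4*5)*(-3 + (-3 - 5*4*5)**2))/(5 - 1*(-64)) = ((-20*5)*(-3 + (-3 - 20*5)**2))/(5 + 64) = -100*(-3 + (-3 - 100)**2)/69 = -100*(-3 + (-103)**2)*(1/69) = -100*(-3 + 10609)*(1/69) = -100*10606*(1/69) = -1060600*1/69 = -1060600/69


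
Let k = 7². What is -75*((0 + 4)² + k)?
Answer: -4875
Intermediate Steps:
k = 49
-75*((0 + 4)² + k) = -75*((0 + 4)² + 49) = -75*(4² + 49) = -75*(16 + 49) = -75*65 = -4875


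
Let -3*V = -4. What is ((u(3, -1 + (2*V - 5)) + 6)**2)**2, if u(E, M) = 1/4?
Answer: 390625/256 ≈ 1525.9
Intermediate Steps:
V = 4/3 (V = -1/3*(-4) = 4/3 ≈ 1.3333)
u(E, M) = 1/4
((u(3, -1 + (2*V - 5)) + 6)**2)**2 = ((1/4 + 6)**2)**2 = ((25/4)**2)**2 = (625/16)**2 = 390625/256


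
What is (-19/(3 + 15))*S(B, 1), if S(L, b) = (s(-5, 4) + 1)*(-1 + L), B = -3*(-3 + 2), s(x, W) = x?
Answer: 76/9 ≈ 8.4444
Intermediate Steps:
B = 3 (B = -3*(-1) = 3)
S(L, b) = 4 - 4*L (S(L, b) = (-5 + 1)*(-1 + L) = -4*(-1 + L) = 4 - 4*L)
(-19/(3 + 15))*S(B, 1) = (-19/(3 + 15))*(4 - 4*3) = (-19/18)*(4 - 12) = ((1/18)*(-19))*(-8) = -19/18*(-8) = 76/9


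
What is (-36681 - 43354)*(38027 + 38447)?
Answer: -6120596590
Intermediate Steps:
(-36681 - 43354)*(38027 + 38447) = -80035*76474 = -6120596590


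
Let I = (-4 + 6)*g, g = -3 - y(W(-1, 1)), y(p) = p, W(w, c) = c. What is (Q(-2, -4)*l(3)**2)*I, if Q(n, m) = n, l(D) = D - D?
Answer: 0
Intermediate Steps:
l(D) = 0
g = -4 (g = -3 - 1*1 = -3 - 1 = -4)
I = -8 (I = (-4 + 6)*(-4) = 2*(-4) = -8)
(Q(-2, -4)*l(3)**2)*I = -2*0**2*(-8) = -2*0*(-8) = 0*(-8) = 0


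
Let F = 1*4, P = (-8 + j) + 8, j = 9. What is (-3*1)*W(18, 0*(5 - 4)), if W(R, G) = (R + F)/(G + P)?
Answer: -22/3 ≈ -7.3333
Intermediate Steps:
P = 9 (P = (-8 + 9) + 8 = 1 + 8 = 9)
F = 4
W(R, G) = (4 + R)/(9 + G) (W(R, G) = (R + 4)/(G + 9) = (4 + R)/(9 + G))
(-3*1)*W(18, 0*(5 - 4)) = (-3*1)*((4 + 18)/(9 + 0*(5 - 4))) = -3*22/(9 + 0*1) = -3*22/(9 + 0) = -3*22/9 = -22/3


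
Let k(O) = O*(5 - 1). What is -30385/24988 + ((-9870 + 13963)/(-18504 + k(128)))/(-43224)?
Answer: -5907473288549/4858205741376 ≈ -1.2160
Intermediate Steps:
k(O) = 4*O (k(O) = O*4 = 4*O)
-30385/24988 + ((-9870 + 13963)/(-18504 + k(128)))/(-43224) = -30385/24988 + ((-9870 + 13963)/(-18504 + 4*128))/(-43224) = -30385*1/24988 + (4093/(-18504 + 512))*(-1/43224) = -30385/24988 + (4093/(-17992))*(-1/43224) = -30385/24988 + (4093*(-1/17992))*(-1/43224) = -30385/24988 - 4093/17992*(-1/43224) = -30385/24988 + 4093/777686208 = -5907473288549/4858205741376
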